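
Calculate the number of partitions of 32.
8349

p(n) counts ways to write n as a sum of positive integers (order ignored).
Euler's pentagonal recurrence: p(k) = p(k-1) + p(k-2) - p(k-5) - p(k-7) + p(k-12) + p(k-15) - ... (offsets j(3j∓1)/2, signs ++--, p(0)=1, p(<0)=0).
DP table for k = 0..31: p(0)=1, p(1)=1, p(2)=2, p(3)=3, p(4)=5, p(5)=7, p(6)=11, p(7)=15, p(8)=22, p(9)=30, p(10)=42, p(11)=56, p(12)=77, p(13)=101, p(14)=135, p(15)=176, p(16)=231, p(17)=297, p(18)=385, p(19)=490, p(20)=627, p(21)=792, p(22)=1002, p(23)=1255, p(24)=1575, p(25)=1958, p(26)=2436, p(27)=3010, p(28)=3718, p(29)=4565, p(30)=5604, p(31)=6842.
Final step: p(32) = p(31) + p(30) - p(27) - p(25) + p(20) + p(17) - p(10) - p(6)
= 6842 + 5604 - 3010 - 1958 + 627 + 297 - 42 - 11
= 8349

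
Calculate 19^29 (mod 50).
29

Repeated squaring. Binary of 29 = 11101.
19^1 ≡ 19 (mod 50); 19^2 ≡ 11 (mod 50); 19^4 ≡ 21 (mod 50); 19^8 ≡ 41 (mod 50); 19^16 ≡ 31 (mod 50)
19^29 = 19^1 × 19^4 × 19^8 × 19^16 ≡ 29 (mod 50)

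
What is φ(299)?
264

299 = 13 × 23
φ(n) = n × ∏(1 - 1/p) for each prime p dividing n
φ(299) = 299 × (1 - 1/13) × (1 - 1/23) = 264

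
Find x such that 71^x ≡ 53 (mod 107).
78

Baby-step giant-step with step n = ⌈√107⌉ = 11.
Baby steps 71^j mod 107 (j:value) for j=0..10: 0:1, 1:71, 2:12, 3:103, 4:37, 5:59, 6:16, 7:66, 8:85, 9:43, 10:57.
Giant-step multiplier: 71^(-11) ≡ 71^(106-11) = 71^95 ≡ 45 (mod 107).
Giant steps γ_i = 53·45^i mod 107: γ_0=53, γ_1=31, γ_2=4, γ_3=73, γ_4=75, γ_5=58, γ_6=42, γ_7=71 (in table at j=1).
x = i·n + j = 7·11 + 1 = 78.
Check: 71^78 ≡ 53 (mod 107).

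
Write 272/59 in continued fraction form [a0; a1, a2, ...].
[4; 1, 1, 1, 1, 3, 3]

Euclidean algorithm steps:
272 = 4 × 59 + 36
59 = 1 × 36 + 23
36 = 1 × 23 + 13
23 = 1 × 13 + 10
13 = 1 × 10 + 3
10 = 3 × 3 + 1
3 = 3 × 1 + 0
Continued fraction: [4; 1, 1, 1, 1, 3, 3]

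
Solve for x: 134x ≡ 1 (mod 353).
245

gcd(134, 353) = 1, so the inverse exists.
Extended Euclidean algorithm on (353, 134):
353 = 2 × 134 + 85  ⟹  85 = (1)·353 + (-2)·134
134 = 1 × 85 + 49  ⟹  49 = (-1)·353 + (3)·134
85 = 1 × 49 + 36  ⟹  36 = (2)·353 + (-5)·134
49 = 1 × 36 + 13  ⟹  13 = (-3)·353 + (8)·134
36 = 2 × 13 + 10  ⟹  10 = (8)·353 + (-21)·134
13 = 1 × 10 + 3  ⟹  3 = (-11)·353 + (29)·134
10 = 3 × 3 + 1  ⟹  1 = (41)·353 + (-108)·134
So (-108)·134 ≡ 1 (mod 353), i.e. 134^(-1) ≡ -108 ≡ 245 (mod 353).
Check: 134 × 245 = 32830 ≡ 1 (mod 353)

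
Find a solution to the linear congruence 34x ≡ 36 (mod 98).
x ≡ 27 (mod 49)

gcd(34, 98) = 2, which divides 36, so solutions exist.
Divide through by 2: 17x ≡ 18 (mod 49).
Find 17^(-1) mod 49 by the extended Euclidean algorithm:
49 = 2 × 17 + 15  ⟹  15 = (1)·49 + (-2)·17
17 = 1 × 15 + 2  ⟹  2 = (-1)·49 + (3)·17
15 = 7 × 2 + 1  ⟹  1 = (8)·49 + (-23)·17
So (-23)·17 ≡ 1 (mod 49), i.e. 17^(-1) ≡ -23 ≡ 26 (mod 49).
x ≡ 26 × 18 = 468 ≡ 27 (mod 49).
Check: 34 × 27 = 918 ≡ 36 (mod 98).
x ≡ 27 (mod 49), giving 2 solutions mod 98.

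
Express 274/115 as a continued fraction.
[2; 2, 1, 1, 1, 1, 2, 3]

Euclidean algorithm steps:
274 = 2 × 115 + 44
115 = 2 × 44 + 27
44 = 1 × 27 + 17
27 = 1 × 17 + 10
17 = 1 × 10 + 7
10 = 1 × 7 + 3
7 = 2 × 3 + 1
3 = 3 × 1 + 0
Continued fraction: [2; 2, 1, 1, 1, 1, 2, 3]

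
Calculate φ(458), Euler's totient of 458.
228

458 = 2 × 229
φ(n) = n × ∏(1 - 1/p) for each prime p dividing n
φ(458) = 458 × (1 - 1/2) × (1 - 1/229) = 228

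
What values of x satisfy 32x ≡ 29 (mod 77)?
x ≡ 37 (mod 77)

gcd(32, 77) = 1, which divides 29, so solutions exist.
Find 32^(-1) mod 77 by the extended Euclidean algorithm:
77 = 2 × 32 + 13  ⟹  13 = (1)·77 + (-2)·32
32 = 2 × 13 + 6  ⟹  6 = (-2)·77 + (5)·32
13 = 2 × 6 + 1  ⟹  1 = (5)·77 + (-12)·32
So (-12)·32 ≡ 1 (mod 77), i.e. 32^(-1) ≡ -12 ≡ 65 (mod 77).
x ≡ 65 × 29 = 1885 ≡ 37 (mod 77).
Check: 32 × 37 = 1184 ≡ 29 (mod 77).
Unique solution: x ≡ 37 (mod 77)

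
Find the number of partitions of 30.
5604

p(n) counts ways to write n as a sum of positive integers (order ignored).
Euler's pentagonal recurrence: p(k) = p(k-1) + p(k-2) - p(k-5) - p(k-7) + p(k-12) + p(k-15) - ... (offsets j(3j∓1)/2, signs ++--, p(0)=1, p(<0)=0).
DP table for k = 0..29: p(0)=1, p(1)=1, p(2)=2, p(3)=3, p(4)=5, p(5)=7, p(6)=11, p(7)=15, p(8)=22, p(9)=30, p(10)=42, p(11)=56, p(12)=77, p(13)=101, p(14)=135, p(15)=176, p(16)=231, p(17)=297, p(18)=385, p(19)=490, p(20)=627, p(21)=792, p(22)=1002, p(23)=1255, p(24)=1575, p(25)=1958, p(26)=2436, p(27)=3010, p(28)=3718, p(29)=4565.
Final step: p(30) = p(29) + p(28) - p(25) - p(23) + p(18) + p(15) - p(8) - p(4)
= 4565 + 3718 - 1958 - 1255 + 385 + 176 - 22 - 5
= 5604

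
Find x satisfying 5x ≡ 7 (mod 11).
x ≡ 8 (mod 11)

gcd(5, 11) = 1, which divides 7, so solutions exist.
Find 5^(-1) mod 11 by the extended Euclidean algorithm:
11 = 2 × 5 + 1  ⟹  1 = (1)·11 + (-2)·5
So (-2)·5 ≡ 1 (mod 11), i.e. 5^(-1) ≡ -2 ≡ 9 (mod 11).
x ≡ 9 × 7 = 63 ≡ 8 (mod 11).
Check: 5 × 8 = 40 ≡ 7 (mod 11).
Unique solution: x ≡ 8 (mod 11)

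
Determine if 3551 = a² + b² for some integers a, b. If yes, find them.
Not possible

Factorization: 3551 = 53 × 67
By Fermat: n is sum of two squares iff every prime p ≡ 3 (mod 4) appears to even power.
Prime(s) ≡ 3 (mod 4) with odd exponent: [(67, 1)]
Therefore 3551 cannot be expressed as a² + b².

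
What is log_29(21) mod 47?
12

Baby-step giant-step with step n = ⌈√47⌉ = 7.
Baby steps 29^j mod 47 (j:value) for j=0..6: 0:1, 1:29, 2:42, 3:43, 4:25, 5:20, 6:16.
Giant-step multiplier: 29^(-7) ≡ 29^(46-7) = 29^39 ≡ 39 (mod 47).
Giant steps γ_i = 21·39^i mod 47: γ_0=21, γ_1=20 (in table at j=5).
x = i·n + j = 1·7 + 5 = 12.
Check: 29^12 ≡ 21 (mod 47).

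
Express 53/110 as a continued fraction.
[0; 2, 13, 4]

Euclidean algorithm steps:
53 = 0 × 110 + 53
110 = 2 × 53 + 4
53 = 13 × 4 + 1
4 = 4 × 1 + 0
Continued fraction: [0; 2, 13, 4]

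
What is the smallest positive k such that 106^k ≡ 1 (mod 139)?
23

139 is prime, so ord(106) divides φ(139) = 138.
Divisors of 138: 1, 2, 3, 6, 23, 46, 69, 138.
Repeated squaring: 106^1 ≡ 106, 106^2 ≡ 116, 106^4 ≡ 112, 106^8 ≡ 34, 106^16 ≡ 44, 106^32 ≡ 129, 106^64 ≡ 100, 106^128 ≡ 131 (mod 139).
Test 106^d mod 139 for each divisor d in increasing order:
106^1 ≡ 106
106^2 ≡ 116
106^3 = 106^2·106^1 ≡ 64
106^6 = 106^4·106^2 ≡ 65
106^23 = 106^16·106^4·106^2·106^1 ≡ 1  ← first divisor giving 1
The order is 23.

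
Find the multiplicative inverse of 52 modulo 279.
220

gcd(52, 279) = 1, so the inverse exists.
Extended Euclidean algorithm on (279, 52):
279 = 5 × 52 + 19  ⟹  19 = (1)·279 + (-5)·52
52 = 2 × 19 + 14  ⟹  14 = (-2)·279 + (11)·52
19 = 1 × 14 + 5  ⟹  5 = (3)·279 + (-16)·52
14 = 2 × 5 + 4  ⟹  4 = (-8)·279 + (43)·52
5 = 1 × 4 + 1  ⟹  1 = (11)·279 + (-59)·52
So (-59)·52 ≡ 1 (mod 279), i.e. 52^(-1) ≡ -59 ≡ 220 (mod 279).
Check: 52 × 220 = 11440 ≡ 1 (mod 279)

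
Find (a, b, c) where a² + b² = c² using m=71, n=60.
(1441, 8520, 8641)

Euclid's formula: a = m² - n², b = 2mn, c = m² + n²
m = 71, n = 60
a = 71² - 60² = 5041 - 3600 = 1441
b = 2 × 71 × 60 = 8520
c = 71² + 60² = 5041 + 3600 = 8641
Verification: 1441² + 8520² = 2076481 + 72590400 = 74666881 = 8641² ✓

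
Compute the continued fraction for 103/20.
[5; 6, 1, 2]

Euclidean algorithm steps:
103 = 5 × 20 + 3
20 = 6 × 3 + 2
3 = 1 × 2 + 1
2 = 2 × 1 + 0
Continued fraction: [5; 6, 1, 2]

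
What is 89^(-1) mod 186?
23

gcd(89, 186) = 1, so the inverse exists.
Extended Euclidean algorithm on (186, 89):
186 = 2 × 89 + 8  ⟹  8 = (1)·186 + (-2)·89
89 = 11 × 8 + 1  ⟹  1 = (-11)·186 + (23)·89
So (23)·89 ≡ 1 (mod 186), i.e. 89^(-1) ≡ 23 (mod 186).
Check: 89 × 23 = 2047 ≡ 1 (mod 186)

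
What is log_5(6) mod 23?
18

Baby-step giant-step with step n = ⌈√23⌉ = 5.
Baby steps 5^j mod 23 (j:value) for j=0..4: 0:1, 1:5, 2:2, 3:10, 4:4.
Giant-step multiplier: 5^(-5) ≡ 5^(22-5) = 5^17 ≡ 15 (mod 23).
Giant steps γ_i = 6·15^i mod 23: γ_0=6, γ_1=21, γ_2=16, γ_3=10 (in table at j=3).
x = i·n + j = 3·5 + 3 = 18.
Check: 5^18 ≡ 6 (mod 23).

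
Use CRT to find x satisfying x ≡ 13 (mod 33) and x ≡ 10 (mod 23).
79

Using Chinese Remainder Theorem:
M = 33 × 23 = 759
M1 = 23, M2 = 33
y1 = 23^(-1) mod 33 = 23
y2 = 33^(-1) mod 23 = 7
x = (13×23×23 + 10×33×7) mod 759 = 79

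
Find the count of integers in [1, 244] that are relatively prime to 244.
120

244 = 2^2 × 61
φ(n) = n × ∏(1 - 1/p) for each prime p dividing n
φ(244) = 244 × (1 - 1/2) × (1 - 1/61) = 120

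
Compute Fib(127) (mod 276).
217

Matrix identity: Q^n = [[F_(n+1), F_n], [F_n, F_(n-1)]] with Q = [[1,1],[1,0]].
n = 127 = 1111111₂. Square-and-multiply, entries mod 276:
Q^1 = [[1,1],[1,0]]
Q^3 = (Q^1)²·Q = [[3,2],[2,1]]
Q^7 = (Q^3)²·Q = [[21,13],[13,8]]
Q^15 = (Q^7)²·Q = [[159,58],[58,101]]
Q^31 = (Q^15)²·Q = [[117,217],[217,176]]
Q^63 = (Q^31)²·Q = [[159,58],[58,101]]
Q^127 = (Q^63)²·Q = [[117,217],[217,176]]
F_127 mod 276 = Q^127[0][1] = 217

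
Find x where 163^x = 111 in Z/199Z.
174

Baby-step giant-step with step n = ⌈√199⌉ = 15.
Baby steps 163^j mod 199 (j:value) for j=0..14: 0:1, 1:163, 2:102, 3:109, 4:56, 5:173, 6:140, 7:134, 8:151, 9:136, 10:79, 11:141, 12:98, 13:54, 14:46.
Giant-step multiplier: 163^(-15) ≡ 163^(198-15) = 163^183 ≡ 171 (mod 199).
Giant steps γ_i = 111·171^i mod 199: γ_0=111, γ_1=76, γ_2=61, γ_3=83, γ_4=64, γ_5=198, γ_6=28, γ_7=12, γ_8=62, γ_9=55, γ_10=52, γ_11=136 (in table at j=9).
x = i·n + j = 11·15 + 9 = 174.
Check: 163^174 ≡ 111 (mod 199).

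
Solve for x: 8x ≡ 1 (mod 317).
119

gcd(8, 317) = 1, so the inverse exists.
Extended Euclidean algorithm on (317, 8):
317 = 39 × 8 + 5  ⟹  5 = (1)·317 + (-39)·8
8 = 1 × 5 + 3  ⟹  3 = (-1)·317 + (40)·8
5 = 1 × 3 + 2  ⟹  2 = (2)·317 + (-79)·8
3 = 1 × 2 + 1  ⟹  1 = (-3)·317 + (119)·8
So (119)·8 ≡ 1 (mod 317), i.e. 8^(-1) ≡ 119 (mod 317).
Check: 8 × 119 = 952 ≡ 1 (mod 317)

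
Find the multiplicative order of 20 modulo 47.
46

47 is prime, so ord(20) divides φ(47) = 46.
Divisors of 46: 1, 2, 23, 46.
Repeated squaring: 20^1 ≡ 20, 20^2 ≡ 24, 20^4 ≡ 12, 20^8 ≡ 3, 20^16 ≡ 9, 20^32 ≡ 34 (mod 47).
Test 20^d mod 47 for each divisor d in increasing order:
20^1 ≡ 20
20^2 ≡ 24
20^23 = 20^16·20^4·20^2·20^1 ≡ 46
20^46 = 20^32·20^8·20^4·20^2 ≡ 1  ← first divisor giving 1
The order is 46.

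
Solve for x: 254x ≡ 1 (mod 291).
173

gcd(254, 291) = 1, so the inverse exists.
Extended Euclidean algorithm on (291, 254):
291 = 1 × 254 + 37  ⟹  37 = (1)·291 + (-1)·254
254 = 6 × 37 + 32  ⟹  32 = (-6)·291 + (7)·254
37 = 1 × 32 + 5  ⟹  5 = (7)·291 + (-8)·254
32 = 6 × 5 + 2  ⟹  2 = (-48)·291 + (55)·254
5 = 2 × 2 + 1  ⟹  1 = (103)·291 + (-118)·254
So (-118)·254 ≡ 1 (mod 291), i.e. 254^(-1) ≡ -118 ≡ 173 (mod 291).
Check: 254 × 173 = 43942 ≡ 1 (mod 291)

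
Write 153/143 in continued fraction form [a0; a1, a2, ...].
[1; 14, 3, 3]

Euclidean algorithm steps:
153 = 1 × 143 + 10
143 = 14 × 10 + 3
10 = 3 × 3 + 1
3 = 3 × 1 + 0
Continued fraction: [1; 14, 3, 3]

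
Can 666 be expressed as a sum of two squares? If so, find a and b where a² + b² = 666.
15² + 21² (a=15, b=21)

Factorization: 666 = 2 × 3^2 × 37
By Fermat: n is sum of two squares iff every prime p ≡ 3 (mod 4) appears to even power.
All primes ≡ 3 (mod 4) appear to even power.
Search a = 0, 1, 2, … for 666 - a² a perfect square: first hit at a = 15: 666 - 225 = 441 = 21².
666 = 15² + 21² = 225 + 441 ✓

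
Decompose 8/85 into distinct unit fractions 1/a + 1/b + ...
1/11 + 1/312 + 1/291720

Greedy algorithm:
8/85: ceiling(85/8) = 11, use 1/11
3/935: ceiling(935/3) = 312, use 1/312
1/291720: ceiling(291720/1) = 291720, use 1/291720
Result: 8/85 = 1/11 + 1/312 + 1/291720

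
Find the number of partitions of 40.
37338

p(n) counts ways to write n as a sum of positive integers (order ignored).
Euler's pentagonal recurrence: p(k) = p(k-1) + p(k-2) - p(k-5) - p(k-7) + p(k-12) + p(k-15) - ... (offsets j(3j∓1)/2, signs ++--, p(0)=1, p(<0)=0).
DP table for k = 0..39: p(0)=1, p(1)=1, p(2)=2, p(3)=3, p(4)=5, p(5)=7, p(6)=11, p(7)=15, p(8)=22, p(9)=30, p(10)=42, p(11)=56, p(12)=77, p(13)=101, p(14)=135, p(15)=176, p(16)=231, p(17)=297, p(18)=385, p(19)=490, p(20)=627, p(21)=792, p(22)=1002, p(23)=1255, p(24)=1575, p(25)=1958, p(26)=2436, p(27)=3010, p(28)=3718, p(29)=4565, p(30)=5604, p(31)=6842, p(32)=8349, p(33)=10143, p(34)=12310, p(35)=14883, p(36)=17977, p(37)=21637, p(38)=26015, p(39)=31185.
Final step: p(40) = p(39) + p(38) - p(35) - p(33) + p(28) + p(25) - p(18) - p(14) + p(5) + p(0)
= 31185 + 26015 - 14883 - 10143 + 3718 + 1958 - 385 - 135 + 7 + 1
= 37338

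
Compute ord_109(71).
18

109 is prime, so ord(71) divides φ(109) = 108.
Divisors of 108: 1, 2, 3, 4, 6, 9, 12, 18, 27, 36, 54, 108.
Repeated squaring: 71^1 ≡ 71, 71^2 ≡ 27, 71^4 ≡ 75, 71^8 ≡ 66, 71^16 ≡ 105, 71^32 ≡ 16, 71^64 ≡ 38 (mod 109).
Test 71^d mod 109 for each divisor d in increasing order:
71^1 ≡ 71
71^2 ≡ 27
71^3 = 71^2·71^1 ≡ 64
71^4 ≡ 75
71^6 = 71^4·71^2 ≡ 63
71^9 = 71^8·71^1 ≡ 108
71^12 = 71^8·71^4 ≡ 45
71^18 = 71^16·71^2 ≡ 1  ← first divisor giving 1
The order is 18.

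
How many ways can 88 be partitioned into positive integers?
44108109

p(n) counts ways to write n as a sum of positive integers (order ignored).
Euler's pentagonal recurrence: p(k) = p(k-1) + p(k-2) - p(k-5) - p(k-7) + p(k-12) + p(k-15) - ... (offsets j(3j∓1)/2, signs ++--, p(0)=1, p(<0)=0).
DP table for k = 0..87: p(0)=1, p(1)=1, p(2)=2, p(3)=3, p(4)=5, p(5)=7, p(6)=11, p(7)=15, p(8)=22, p(9)=30, p(10)=42, p(11)=56, p(12)=77, p(13)=101, p(14)=135, p(15)=176, p(16)=231, p(17)=297, p(18)=385, p(19)=490, p(20)=627, p(21)=792, p(22)=1002, p(23)=1255, p(24)=1575, p(25)=1958, p(26)=2436, p(27)=3010, p(28)=3718, p(29)=4565, p(30)=5604, p(31)=6842, p(32)=8349, p(33)=10143, p(34)=12310, p(35)=14883, p(36)=17977, p(37)=21637, p(38)=26015, p(39)=31185, p(40)=37338, p(41)=44583, p(42)=53174, p(43)=63261, p(44)=75175, p(45)=89134, p(46)=105558, p(47)=124754, p(48)=147273, p(49)=173525, p(50)=204226, p(51)=239943, p(52)=281589, p(53)=329931, p(54)=386155, p(55)=451276, p(56)=526823, p(57)=614154, p(58)=715220, p(59)=831820, p(60)=966467, p(61)=1121505, p(62)=1300156, p(63)=1505499, p(64)=1741630, p(65)=2012558, p(66)=2323520, p(67)=2679689, p(68)=3087735, p(69)=3554345, p(70)=4087968, p(71)=4697205, p(72)=5392783, p(73)=6185689, p(74)=7089500, p(75)=8118264, p(76)=9289091, p(77)=10619863, p(78)=12132164, p(79)=13848650, p(80)=15796476, p(81)=18004327, p(82)=20506255, p(83)=23338469, p(84)=26543660, p(85)=30167357, p(86)=34262962, p(87)=38887673.
Final step: p(88) = p(87) + p(86) - p(83) - p(81) + p(76) + p(73) - p(66) - p(62) + p(53) + p(48) - p(37) - p(31) + p(18) + p(11)
= 38887673 + 34262962 - 23338469 - 18004327 + 9289091 + 6185689 - 2323520 - 1300156 + 329931 + 147273 - 21637 - 6842 + 385 + 56
= 44108109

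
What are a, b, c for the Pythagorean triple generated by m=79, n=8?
(6177, 1264, 6305)

Euclid's formula: a = m² - n², b = 2mn, c = m² + n²
m = 79, n = 8
a = 79² - 8² = 6241 - 64 = 6177
b = 2 × 79 × 8 = 1264
c = 79² + 8² = 6241 + 64 = 6305
Verification: 6177² + 1264² = 38155329 + 1597696 = 39753025 = 6305² ✓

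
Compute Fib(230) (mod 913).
198

Matrix identity: Q^n = [[F_(n+1), F_n], [F_n, F_(n-1)]] with Q = [[1,1],[1,0]].
n = 230 = 11100110₂. Square-and-multiply, entries mod 913:
Q^1 = [[1,1],[1,0]]
Q^3 = (Q^1)²·Q = [[3,2],[2,1]]
Q^7 = (Q^3)²·Q = [[21,13],[13,8]]
Q^14 = (Q^7)² = [[610,377],[377,233]]
Q^28 = (Q^14)² = [[210,87],[87,123]]
Q^57 = (Q^28)²·Q = [[296,541],[541,668]]
Q^115 = (Q^57)²·Q = [[690,489],[489,201]]
Q^230 = (Q^115)² = [[342,198],[198,144]]
F_230 mod 913 = Q^230[0][1] = 198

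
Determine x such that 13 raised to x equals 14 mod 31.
2

Baby-step giant-step with step n = ⌈√31⌉ = 6.
Baby steps 13^j mod 31 (j:value) for j=0..5: 0:1, 1:13, 2:14, 3:27, 4:10, 5:6.
h = 14 is already in the table at j=2, so x = 2.
Check: 13^2 ≡ 14 (mod 31).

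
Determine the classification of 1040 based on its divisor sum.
abundant

Proper divisors of 1040: sum = 1 + 2 + 4 + 5 + 8 + 10 + 13 + 16 + ... + 130 + 208 + 260 + 520 (19 divisors) = 1564
Since 1564 > 1040, 1040 is abundant.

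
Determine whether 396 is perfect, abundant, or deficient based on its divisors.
abundant

Proper divisors of 396: sum = 1 + 2 + 3 + 4 + 6 + 9 + 11 + 12 + ... + 66 + 99 + 132 + 198 (17 divisors) = 696
Since 696 > 396, 396 is abundant.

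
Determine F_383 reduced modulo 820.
777

Matrix identity: Q^n = [[F_(n+1), F_n], [F_n, F_(n-1)]] with Q = [[1,1],[1,0]].
n = 383 = 101111111₂. Square-and-multiply, entries mod 820:
Q^1 = [[1,1],[1,0]]
Q^2 = (Q^1)² = [[2,1],[1,1]]
Q^5 = (Q^2)²·Q = [[8,5],[5,3]]
Q^11 = (Q^5)²·Q = [[144,89],[89,55]]
Q^23 = (Q^11)²·Q = [[448,777],[777,491]]
Q^47 = (Q^23)²·Q = [[636,13],[13,623]]
Q^95 = (Q^47)²·Q = [[372,405],[405,787]]
Q^191 = (Q^95)²·Q = [[184,649],[649,355]]
Q^383 = (Q^191)²·Q = [[448,777],[777,491]]
F_383 mod 820 = Q^383[0][1] = 777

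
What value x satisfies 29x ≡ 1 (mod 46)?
27

gcd(29, 46) = 1, so the inverse exists.
Extended Euclidean algorithm on (46, 29):
46 = 1 × 29 + 17  ⟹  17 = (1)·46 + (-1)·29
29 = 1 × 17 + 12  ⟹  12 = (-1)·46 + (2)·29
17 = 1 × 12 + 5  ⟹  5 = (2)·46 + (-3)·29
12 = 2 × 5 + 2  ⟹  2 = (-5)·46 + (8)·29
5 = 2 × 2 + 1  ⟹  1 = (12)·46 + (-19)·29
So (-19)·29 ≡ 1 (mod 46), i.e. 29^(-1) ≡ -19 ≡ 27 (mod 46).
Check: 29 × 27 = 783 ≡ 1 (mod 46)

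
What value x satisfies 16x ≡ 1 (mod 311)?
175

gcd(16, 311) = 1, so the inverse exists.
Extended Euclidean algorithm on (311, 16):
311 = 19 × 16 + 7  ⟹  7 = (1)·311 + (-19)·16
16 = 2 × 7 + 2  ⟹  2 = (-2)·311 + (39)·16
7 = 3 × 2 + 1  ⟹  1 = (7)·311 + (-136)·16
So (-136)·16 ≡ 1 (mod 311), i.e. 16^(-1) ≡ -136 ≡ 175 (mod 311).
Check: 16 × 175 = 2800 ≡ 1 (mod 311)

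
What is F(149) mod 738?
581

Matrix identity: Q^n = [[F_(n+1), F_n], [F_n, F_(n-1)]] with Q = [[1,1],[1,0]].
n = 149 = 10010101₂. Square-and-multiply, entries mod 738:
Q^1 = [[1,1],[1,0]]
Q^2 = (Q^1)² = [[2,1],[1,1]]
Q^4 = (Q^2)² = [[5,3],[3,2]]
Q^9 = (Q^4)²·Q = [[55,34],[34,21]]
Q^18 = (Q^9)² = [[491,370],[370,121]]
Q^37 = (Q^18)²·Q = [[737,125],[125,612]]
Q^74 = (Q^37)² = [[128,361],[361,505]]
Q^149 = (Q^74)²·Q = [[314,581],[581,471]]
F_149 mod 738 = Q^149[0][1] = 581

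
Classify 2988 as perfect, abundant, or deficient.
abundant

Proper divisors of 2988: sum = 1 + 2 + 3 + 4 + 6 + 9 + 12 + 18 + ... + 498 + 747 + 996 + 1494 (17 divisors) = 4656
Since 4656 > 2988, 2988 is abundant.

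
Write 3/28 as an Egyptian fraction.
1/10 + 1/140

Greedy algorithm:
3/28: ceiling(28/3) = 10, use 1/10
1/140: ceiling(140/1) = 140, use 1/140
Result: 3/28 = 1/10 + 1/140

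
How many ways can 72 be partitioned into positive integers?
5392783

p(n) counts ways to write n as a sum of positive integers (order ignored).
Euler's pentagonal recurrence: p(k) = p(k-1) + p(k-2) - p(k-5) - p(k-7) + p(k-12) + p(k-15) - ... (offsets j(3j∓1)/2, signs ++--, p(0)=1, p(<0)=0).
DP table for k = 0..71: p(0)=1, p(1)=1, p(2)=2, p(3)=3, p(4)=5, p(5)=7, p(6)=11, p(7)=15, p(8)=22, p(9)=30, p(10)=42, p(11)=56, p(12)=77, p(13)=101, p(14)=135, p(15)=176, p(16)=231, p(17)=297, p(18)=385, p(19)=490, p(20)=627, p(21)=792, p(22)=1002, p(23)=1255, p(24)=1575, p(25)=1958, p(26)=2436, p(27)=3010, p(28)=3718, p(29)=4565, p(30)=5604, p(31)=6842, p(32)=8349, p(33)=10143, p(34)=12310, p(35)=14883, p(36)=17977, p(37)=21637, p(38)=26015, p(39)=31185, p(40)=37338, p(41)=44583, p(42)=53174, p(43)=63261, p(44)=75175, p(45)=89134, p(46)=105558, p(47)=124754, p(48)=147273, p(49)=173525, p(50)=204226, p(51)=239943, p(52)=281589, p(53)=329931, p(54)=386155, p(55)=451276, p(56)=526823, p(57)=614154, p(58)=715220, p(59)=831820, p(60)=966467, p(61)=1121505, p(62)=1300156, p(63)=1505499, p(64)=1741630, p(65)=2012558, p(66)=2323520, p(67)=2679689, p(68)=3087735, p(69)=3554345, p(70)=4087968, p(71)=4697205.
Final step: p(72) = p(71) + p(70) - p(67) - p(65) + p(60) + p(57) - p(50) - p(46) + p(37) + p(32) - p(21) - p(15) + p(2)
= 4697205 + 4087968 - 2679689 - 2012558 + 966467 + 614154 - 204226 - 105558 + 21637 + 8349 - 792 - 176 + 2
= 5392783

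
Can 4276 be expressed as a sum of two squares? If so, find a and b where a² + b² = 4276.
26² + 60² (a=26, b=60)

Factorization: 4276 = 2^2 × 1069
By Fermat: n is sum of two squares iff every prime p ≡ 3 (mod 4) appears to even power.
All primes ≡ 3 (mod 4) appear to even power.
Search a = 0, 1, 2, … for 4276 - a² a perfect square: first hit at a = 26: 4276 - 676 = 3600 = 60².
4276 = 26² + 60² = 676 + 3600 ✓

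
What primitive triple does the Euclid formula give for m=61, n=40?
(2121, 4880, 5321)

Euclid's formula: a = m² - n², b = 2mn, c = m² + n²
m = 61, n = 40
a = 61² - 40² = 3721 - 1600 = 2121
b = 2 × 61 × 40 = 4880
c = 61² + 40² = 3721 + 1600 = 5321
Verification: 2121² + 4880² = 4498641 + 23814400 = 28313041 = 5321² ✓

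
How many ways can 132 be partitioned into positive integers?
6620830889

p(n) counts ways to write n as a sum of positive integers (order ignored).
Euler's pentagonal recurrence: p(k) = p(k-1) + p(k-2) - p(k-5) - p(k-7) + p(k-12) + p(k-15) - ... (offsets j(3j∓1)/2, signs ++--, p(0)=1, p(<0)=0).
DP table for k = 0..131: p(0)=1, p(1)=1, p(2)=2, p(3)=3, p(4)=5, p(5)=7, p(6)=11, p(7)=15, p(8)=22, p(9)=30, p(10)=42, p(11)=56, p(12)=77, p(13)=101, p(14)=135, p(15)=176, p(16)=231, p(17)=297, p(18)=385, p(19)=490, p(20)=627, p(21)=792, p(22)=1002, p(23)=1255, p(24)=1575, p(25)=1958, p(26)=2436, p(27)=3010, p(28)=3718, p(29)=4565, p(30)=5604, p(31)=6842, p(32)=8349, p(33)=10143, p(34)=12310, p(35)=14883, p(36)=17977, p(37)=21637, p(38)=26015, p(39)=31185, p(40)=37338, p(41)=44583, p(42)=53174, p(43)=63261, p(44)=75175, p(45)=89134, p(46)=105558, p(47)=124754, p(48)=147273, p(49)=173525, p(50)=204226, p(51)=239943, p(52)=281589, p(53)=329931, p(54)=386155, p(55)=451276, p(56)=526823, p(57)=614154, p(58)=715220, p(59)=831820, p(60)=966467, p(61)=1121505, p(62)=1300156, p(63)=1505499, p(64)=1741630, p(65)=2012558, p(66)=2323520, p(67)=2679689, p(68)=3087735, p(69)=3554345, p(70)=4087968, p(71)=4697205, p(72)=5392783, p(73)=6185689, p(74)=7089500, p(75)=8118264, p(76)=9289091, p(77)=10619863, p(78)=12132164, p(79)=13848650, p(80)=15796476, p(81)=18004327, p(82)=20506255, p(83)=23338469, p(84)=26543660, p(85)=30167357, p(86)=34262962, p(87)=38887673, p(88)=44108109, p(89)=49995925, p(90)=56634173, p(91)=64112359, p(92)=72533807, p(93)=82010177, p(94)=92669720, p(95)=104651419, p(96)=118114304, p(97)=133230930, p(98)=150198136, p(99)=169229875, p(100)=190569292, p(101)=214481126, p(102)=241265379, p(103)=271248950, p(104)=304801365, p(105)=342325709, p(106)=384276336, p(107)=431149389, p(108)=483502844, p(109)=541946240, p(110)=607163746, p(111)=679903203, p(112)=761002156, p(113)=851376628, p(114)=952050665, p(115)=1064144451, p(116)=1188908248, p(117)=1327710076, p(118)=1482074143, p(119)=1653668665, p(120)=1844349560, p(121)=2056148051, p(122)=2291320912, p(123)=2552338241, p(124)=2841940500, p(125)=3163127352, p(126)=3519222692, p(127)=3913864295, p(128)=4351078600, p(129)=4835271870, p(130)=5371315400, p(131)=5964539504.
Final step: p(132) = p(131) + p(130) - p(127) - p(125) + p(120) + p(117) - p(110) - p(106) + p(97) + p(92) - p(81) - p(75) + p(62) + p(55) - p(40) - p(32) + p(15) + p(6)
= 5964539504 + 5371315400 - 3913864295 - 3163127352 + 1844349560 + 1327710076 - 607163746 - 384276336 + 133230930 + 72533807 - 18004327 - 8118264 + 1300156 + 451276 - 37338 - 8349 + 176 + 11
= 6620830889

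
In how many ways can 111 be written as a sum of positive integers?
679903203

p(n) counts ways to write n as a sum of positive integers (order ignored).
Euler's pentagonal recurrence: p(k) = p(k-1) + p(k-2) - p(k-5) - p(k-7) + p(k-12) + p(k-15) - ... (offsets j(3j∓1)/2, signs ++--, p(0)=1, p(<0)=0).
DP table for k = 0..110: p(0)=1, p(1)=1, p(2)=2, p(3)=3, p(4)=5, p(5)=7, p(6)=11, p(7)=15, p(8)=22, p(9)=30, p(10)=42, p(11)=56, p(12)=77, p(13)=101, p(14)=135, p(15)=176, p(16)=231, p(17)=297, p(18)=385, p(19)=490, p(20)=627, p(21)=792, p(22)=1002, p(23)=1255, p(24)=1575, p(25)=1958, p(26)=2436, p(27)=3010, p(28)=3718, p(29)=4565, p(30)=5604, p(31)=6842, p(32)=8349, p(33)=10143, p(34)=12310, p(35)=14883, p(36)=17977, p(37)=21637, p(38)=26015, p(39)=31185, p(40)=37338, p(41)=44583, p(42)=53174, p(43)=63261, p(44)=75175, p(45)=89134, p(46)=105558, p(47)=124754, p(48)=147273, p(49)=173525, p(50)=204226, p(51)=239943, p(52)=281589, p(53)=329931, p(54)=386155, p(55)=451276, p(56)=526823, p(57)=614154, p(58)=715220, p(59)=831820, p(60)=966467, p(61)=1121505, p(62)=1300156, p(63)=1505499, p(64)=1741630, p(65)=2012558, p(66)=2323520, p(67)=2679689, p(68)=3087735, p(69)=3554345, p(70)=4087968, p(71)=4697205, p(72)=5392783, p(73)=6185689, p(74)=7089500, p(75)=8118264, p(76)=9289091, p(77)=10619863, p(78)=12132164, p(79)=13848650, p(80)=15796476, p(81)=18004327, p(82)=20506255, p(83)=23338469, p(84)=26543660, p(85)=30167357, p(86)=34262962, p(87)=38887673, p(88)=44108109, p(89)=49995925, p(90)=56634173, p(91)=64112359, p(92)=72533807, p(93)=82010177, p(94)=92669720, p(95)=104651419, p(96)=118114304, p(97)=133230930, p(98)=150198136, p(99)=169229875, p(100)=190569292, p(101)=214481126, p(102)=241265379, p(103)=271248950, p(104)=304801365, p(105)=342325709, p(106)=384276336, p(107)=431149389, p(108)=483502844, p(109)=541946240, p(110)=607163746.
Final step: p(111) = p(110) + p(109) - p(106) - p(104) + p(99) + p(96) - p(89) - p(85) + p(76) + p(71) - p(60) - p(54) + p(41) + p(34) - p(19) - p(11)
= 607163746 + 541946240 - 384276336 - 304801365 + 169229875 + 118114304 - 49995925 - 30167357 + 9289091 + 4697205 - 966467 - 386155 + 44583 + 12310 - 490 - 56
= 679903203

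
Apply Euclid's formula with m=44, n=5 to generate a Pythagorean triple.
(1911, 440, 1961)

Euclid's formula: a = m² - n², b = 2mn, c = m² + n²
m = 44, n = 5
a = 44² - 5² = 1936 - 25 = 1911
b = 2 × 44 × 5 = 440
c = 44² + 5² = 1936 + 25 = 1961
Verification: 1911² + 440² = 3651921 + 193600 = 3845521 = 1961² ✓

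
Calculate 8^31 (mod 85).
32

Repeated squaring. Binary of 31 = 11111.
8^1 ≡ 8 (mod 85); 8^2 ≡ 64 (mod 85); 8^4 ≡ 16 (mod 85); 8^8 ≡ 1 (mod 85); 8^16 ≡ 1 (mod 85)
8^31 = 8^1 × 8^2 × 8^4 × 8^8 × 8^16 ≡ 32 (mod 85)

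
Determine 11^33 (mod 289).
198

Repeated squaring. Binary of 33 = 100001.
11^1 ≡ 11 (mod 289); 11^2 ≡ 121 (mod 289); 11^4 ≡ 191 (mod 289); 11^8 ≡ 67 (mod 289); 11^16 ≡ 154 (mod 289); 11^32 ≡ 18 (mod 289)
11^33 = 11^1 × 11^32 ≡ 198 (mod 289)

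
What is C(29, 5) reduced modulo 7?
0

Using Lucas' theorem:
Write n=29 and k=5 in base 7:
n in base 7: [4, 1]
k in base 7: [0, 5]
C(29,5) mod 7 = ∏ C(n_i, k_i) mod 7
Digit binomials (mod 7): C(4,0) = 1; C(1,5) = 0 (k_i > n_i)
Product: 1 × 0 = 0 ≡ 0 (mod 7)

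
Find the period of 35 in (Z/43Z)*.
7

43 is prime, so ord(35) divides φ(43) = 42.
Divisors of 42: 1, 2, 3, 6, 7, 14, 21, 42.
Repeated squaring: 35^1 ≡ 35, 35^2 ≡ 21, 35^4 ≡ 11, 35^8 ≡ 35, 35^16 ≡ 21, 35^32 ≡ 11 (mod 43).
Test 35^d mod 43 for each divisor d in increasing order:
35^1 ≡ 35
35^2 ≡ 21
35^3 = 35^2·35^1 ≡ 4
35^6 = 35^4·35^2 ≡ 16
35^7 = 35^4·35^2·35^1 ≡ 1  ← first divisor giving 1
The order is 7.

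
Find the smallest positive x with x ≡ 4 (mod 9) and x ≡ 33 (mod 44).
121

Using Chinese Remainder Theorem:
M = 9 × 44 = 396
M1 = 44, M2 = 9
y1 = 44^(-1) mod 9 = 8
y2 = 9^(-1) mod 44 = 5
x = (4×44×8 + 33×9×5) mod 396 = 121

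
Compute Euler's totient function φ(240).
64

240 = 2^4 × 3 × 5
φ(n) = n × ∏(1 - 1/p) for each prime p dividing n
φ(240) = 240 × (1 - 1/2) × (1 - 1/3) × (1 - 1/5) = 64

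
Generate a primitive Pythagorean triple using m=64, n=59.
(615, 7552, 7577)

Euclid's formula: a = m² - n², b = 2mn, c = m² + n²
m = 64, n = 59
a = 64² - 59² = 4096 - 3481 = 615
b = 2 × 64 × 59 = 7552
c = 64² + 59² = 4096 + 3481 = 7577
Verification: 615² + 7552² = 378225 + 57032704 = 57410929 = 7577² ✓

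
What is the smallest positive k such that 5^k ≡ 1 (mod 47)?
46

47 is prime, so ord(5) divides φ(47) = 46.
Divisors of 46: 1, 2, 23, 46.
Repeated squaring: 5^1 ≡ 5, 5^2 ≡ 25, 5^4 ≡ 14, 5^8 ≡ 8, 5^16 ≡ 17, 5^32 ≡ 7 (mod 47).
Test 5^d mod 47 for each divisor d in increasing order:
5^1 ≡ 5
5^2 ≡ 25
5^23 = 5^16·5^4·5^2·5^1 ≡ 46
5^46 = 5^32·5^8·5^4·5^2 ≡ 1  ← first divisor giving 1
The order is 46.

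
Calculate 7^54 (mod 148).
1

Repeated squaring. Binary of 54 = 110110.
7^1 ≡ 7 (mod 148); 7^2 ≡ 49 (mod 148); 7^4 ≡ 33 (mod 148); 7^8 ≡ 53 (mod 148); 7^16 ≡ 145 (mod 148); 7^32 ≡ 9 (mod 148)
7^54 = 7^2 × 7^4 × 7^16 × 7^32 ≡ 1 (mod 148)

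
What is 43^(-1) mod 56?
43

gcd(43, 56) = 1, so the inverse exists.
Extended Euclidean algorithm on (56, 43):
56 = 1 × 43 + 13  ⟹  13 = (1)·56 + (-1)·43
43 = 3 × 13 + 4  ⟹  4 = (-3)·56 + (4)·43
13 = 3 × 4 + 1  ⟹  1 = (10)·56 + (-13)·43
So (-13)·43 ≡ 1 (mod 56), i.e. 43^(-1) ≡ -13 ≡ 43 (mod 56).
Check: 43 × 43 = 1849 ≡ 1 (mod 56)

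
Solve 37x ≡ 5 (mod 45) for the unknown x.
x ≡ 5 (mod 45)

gcd(37, 45) = 1, which divides 5, so solutions exist.
Find 37^(-1) mod 45 by the extended Euclidean algorithm:
45 = 1 × 37 + 8  ⟹  8 = (1)·45 + (-1)·37
37 = 4 × 8 + 5  ⟹  5 = (-4)·45 + (5)·37
8 = 1 × 5 + 3  ⟹  3 = (5)·45 + (-6)·37
5 = 1 × 3 + 2  ⟹  2 = (-9)·45 + (11)·37
3 = 1 × 2 + 1  ⟹  1 = (14)·45 + (-17)·37
So (-17)·37 ≡ 1 (mod 45), i.e. 37^(-1) ≡ -17 ≡ 28 (mod 45).
x ≡ 28 × 5 = 140 ≡ 5 (mod 45).
Check: 37 × 5 = 185 ≡ 5 (mod 45).
Unique solution: x ≡ 5 (mod 45)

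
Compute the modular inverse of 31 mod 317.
225

gcd(31, 317) = 1, so the inverse exists.
Extended Euclidean algorithm on (317, 31):
317 = 10 × 31 + 7  ⟹  7 = (1)·317 + (-10)·31
31 = 4 × 7 + 3  ⟹  3 = (-4)·317 + (41)·31
7 = 2 × 3 + 1  ⟹  1 = (9)·317 + (-92)·31
So (-92)·31 ≡ 1 (mod 317), i.e. 31^(-1) ≡ -92 ≡ 225 (mod 317).
Check: 31 × 225 = 6975 ≡ 1 (mod 317)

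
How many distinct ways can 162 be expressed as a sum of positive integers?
129913904637

p(n) counts ways to write n as a sum of positive integers (order ignored).
Euler's pentagonal recurrence: p(k) = p(k-1) + p(k-2) - p(k-5) - p(k-7) + p(k-12) + p(k-15) - ... (offsets j(3j∓1)/2, signs ++--, p(0)=1, p(<0)=0).
DP table for k = 0..161: p(0)=1, p(1)=1, p(2)=2, p(3)=3, p(4)=5, p(5)=7, p(6)=11, p(7)=15, p(8)=22, p(9)=30, p(10)=42, p(11)=56, p(12)=77, p(13)=101, p(14)=135, p(15)=176, p(16)=231, p(17)=297, p(18)=385, p(19)=490, p(20)=627, p(21)=792, p(22)=1002, p(23)=1255, p(24)=1575, p(25)=1958, p(26)=2436, p(27)=3010, p(28)=3718, p(29)=4565, p(30)=5604, p(31)=6842, p(32)=8349, p(33)=10143, p(34)=12310, p(35)=14883, p(36)=17977, p(37)=21637, p(38)=26015, p(39)=31185, p(40)=37338, p(41)=44583, p(42)=53174, p(43)=63261, p(44)=75175, p(45)=89134, p(46)=105558, p(47)=124754, p(48)=147273, p(49)=173525, p(50)=204226, p(51)=239943, p(52)=281589, p(53)=329931, p(54)=386155, p(55)=451276, p(56)=526823, p(57)=614154, p(58)=715220, p(59)=831820, p(60)=966467, p(61)=1121505, p(62)=1300156, p(63)=1505499, p(64)=1741630, p(65)=2012558, p(66)=2323520, p(67)=2679689, p(68)=3087735, p(69)=3554345, p(70)=4087968, p(71)=4697205, p(72)=5392783, p(73)=6185689, p(74)=7089500, p(75)=8118264, p(76)=9289091, p(77)=10619863, p(78)=12132164, p(79)=13848650, p(80)=15796476, p(81)=18004327, p(82)=20506255, p(83)=23338469, p(84)=26543660, p(85)=30167357, p(86)=34262962, p(87)=38887673, p(88)=44108109, p(89)=49995925, p(90)=56634173, p(91)=64112359, p(92)=72533807, p(93)=82010177, p(94)=92669720, p(95)=104651419, p(96)=118114304, p(97)=133230930, p(98)=150198136, p(99)=169229875, p(100)=190569292, p(101)=214481126, p(102)=241265379, p(103)=271248950, p(104)=304801365, p(105)=342325709, p(106)=384276336, p(107)=431149389, p(108)=483502844, p(109)=541946240, p(110)=607163746, p(111)=679903203, p(112)=761002156, p(113)=851376628, p(114)=952050665, p(115)=1064144451, p(116)=1188908248, p(117)=1327710076, p(118)=1482074143, p(119)=1653668665, p(120)=1844349560, p(121)=2056148051, p(122)=2291320912, p(123)=2552338241, p(124)=2841940500, p(125)=3163127352, p(126)=3519222692, p(127)=3913864295, p(128)=4351078600, p(129)=4835271870, p(130)=5371315400, p(131)=5964539504, p(132)=6620830889, p(133)=7346629512, p(134)=8149040695, p(135)=9035836076, p(136)=10015581680, p(137)=11097645016, p(138)=12292341831, p(139)=13610949895, p(140)=15065878135, p(141)=16670689208, p(142)=18440293320, p(143)=20390982757, p(144)=22540654445, p(145)=24908858009, p(146)=27517052599, p(147)=30388671978, p(148)=33549419497, p(149)=37027355200, p(150)=40853235313, p(151)=45060624582, p(152)=49686288421, p(153)=54770336324, p(154)=60356673280, p(155)=66493182097, p(156)=73232243759, p(157)=80630964769, p(158)=88751778802, p(159)=97662728555, p(160)=107438159466, p(161)=118159068427.
Final step: p(162) = p(161) + p(160) - p(157) - p(155) + p(150) + p(147) - p(140) - p(136) + p(127) + p(122) - p(111) - p(105) + p(92) + p(85) - p(70) - p(62) + p(45) + p(36) - p(17) - p(7)
= 118159068427 + 107438159466 - 80630964769 - 66493182097 + 40853235313 + 30388671978 - 15065878135 - 10015581680 + 3913864295 + 2291320912 - 679903203 - 342325709 + 72533807 + 30167357 - 4087968 - 1300156 + 89134 + 17977 - 297 - 15
= 129913904637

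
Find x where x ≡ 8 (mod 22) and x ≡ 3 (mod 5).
8

Using Chinese Remainder Theorem:
M = 22 × 5 = 110
M1 = 5, M2 = 22
y1 = 5^(-1) mod 22 = 9
y2 = 22^(-1) mod 5 = 3
x = (8×5×9 + 3×22×3) mod 110 = 8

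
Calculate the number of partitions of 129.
4835271870

p(n) counts ways to write n as a sum of positive integers (order ignored).
Euler's pentagonal recurrence: p(k) = p(k-1) + p(k-2) - p(k-5) - p(k-7) + p(k-12) + p(k-15) - ... (offsets j(3j∓1)/2, signs ++--, p(0)=1, p(<0)=0).
DP table for k = 0..128: p(0)=1, p(1)=1, p(2)=2, p(3)=3, p(4)=5, p(5)=7, p(6)=11, p(7)=15, p(8)=22, p(9)=30, p(10)=42, p(11)=56, p(12)=77, p(13)=101, p(14)=135, p(15)=176, p(16)=231, p(17)=297, p(18)=385, p(19)=490, p(20)=627, p(21)=792, p(22)=1002, p(23)=1255, p(24)=1575, p(25)=1958, p(26)=2436, p(27)=3010, p(28)=3718, p(29)=4565, p(30)=5604, p(31)=6842, p(32)=8349, p(33)=10143, p(34)=12310, p(35)=14883, p(36)=17977, p(37)=21637, p(38)=26015, p(39)=31185, p(40)=37338, p(41)=44583, p(42)=53174, p(43)=63261, p(44)=75175, p(45)=89134, p(46)=105558, p(47)=124754, p(48)=147273, p(49)=173525, p(50)=204226, p(51)=239943, p(52)=281589, p(53)=329931, p(54)=386155, p(55)=451276, p(56)=526823, p(57)=614154, p(58)=715220, p(59)=831820, p(60)=966467, p(61)=1121505, p(62)=1300156, p(63)=1505499, p(64)=1741630, p(65)=2012558, p(66)=2323520, p(67)=2679689, p(68)=3087735, p(69)=3554345, p(70)=4087968, p(71)=4697205, p(72)=5392783, p(73)=6185689, p(74)=7089500, p(75)=8118264, p(76)=9289091, p(77)=10619863, p(78)=12132164, p(79)=13848650, p(80)=15796476, p(81)=18004327, p(82)=20506255, p(83)=23338469, p(84)=26543660, p(85)=30167357, p(86)=34262962, p(87)=38887673, p(88)=44108109, p(89)=49995925, p(90)=56634173, p(91)=64112359, p(92)=72533807, p(93)=82010177, p(94)=92669720, p(95)=104651419, p(96)=118114304, p(97)=133230930, p(98)=150198136, p(99)=169229875, p(100)=190569292, p(101)=214481126, p(102)=241265379, p(103)=271248950, p(104)=304801365, p(105)=342325709, p(106)=384276336, p(107)=431149389, p(108)=483502844, p(109)=541946240, p(110)=607163746, p(111)=679903203, p(112)=761002156, p(113)=851376628, p(114)=952050665, p(115)=1064144451, p(116)=1188908248, p(117)=1327710076, p(118)=1482074143, p(119)=1653668665, p(120)=1844349560, p(121)=2056148051, p(122)=2291320912, p(123)=2552338241, p(124)=2841940500, p(125)=3163127352, p(126)=3519222692, p(127)=3913864295, p(128)=4351078600.
Final step: p(129) = p(128) + p(127) - p(124) - p(122) + p(117) + p(114) - p(107) - p(103) + p(94) + p(89) - p(78) - p(72) + p(59) + p(52) - p(37) - p(29) + p(12) + p(3)
= 4351078600 + 3913864295 - 2841940500 - 2291320912 + 1327710076 + 952050665 - 431149389 - 271248950 + 92669720 + 49995925 - 12132164 - 5392783 + 831820 + 281589 - 21637 - 4565 + 77 + 3
= 4835271870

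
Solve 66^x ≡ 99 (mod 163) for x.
93

Baby-step giant-step with step n = ⌈√163⌉ = 13.
Baby steps 66^j mod 163 (j:value) for j=0..12: 0:1, 1:66, 2:118, 3:127, 4:69, 5:153, 6:155, 7:124, 8:34, 9:125, 10:100, 11:80, 12:64.
Giant-step multiplier: 66^(-13) ≡ 66^(162-13) = 66^149 ≡ 128 (mod 163).
Giant steps γ_i = 99·128^i mod 163: γ_0=99, γ_1=121, γ_2=3, γ_3=58, γ_4=89, γ_5=145, γ_6=141, γ_7=118 (in table at j=2).
x = i·n + j = 7·13 + 2 = 93.
Check: 66^93 ≡ 99 (mod 163).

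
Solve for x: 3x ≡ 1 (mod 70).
47

gcd(3, 70) = 1, so the inverse exists.
Extended Euclidean algorithm on (70, 3):
70 = 23 × 3 + 1  ⟹  1 = (1)·70 + (-23)·3
So (-23)·3 ≡ 1 (mod 70), i.e. 3^(-1) ≡ -23 ≡ 47 (mod 70).
Check: 3 × 47 = 141 ≡ 1 (mod 70)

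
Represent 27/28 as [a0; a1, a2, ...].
[0; 1, 27]

Euclidean algorithm steps:
27 = 0 × 28 + 27
28 = 1 × 27 + 1
27 = 27 × 1 + 0
Continued fraction: [0; 1, 27]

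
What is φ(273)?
144

273 = 3 × 7 × 13
φ(n) = n × ∏(1 - 1/p) for each prime p dividing n
φ(273) = 273 × (1 - 1/3) × (1 - 1/7) × (1 - 1/13) = 144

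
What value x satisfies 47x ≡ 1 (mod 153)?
140

gcd(47, 153) = 1, so the inverse exists.
Extended Euclidean algorithm on (153, 47):
153 = 3 × 47 + 12  ⟹  12 = (1)·153 + (-3)·47
47 = 3 × 12 + 11  ⟹  11 = (-3)·153 + (10)·47
12 = 1 × 11 + 1  ⟹  1 = (4)·153 + (-13)·47
So (-13)·47 ≡ 1 (mod 153), i.e. 47^(-1) ≡ -13 ≡ 140 (mod 153).
Check: 47 × 140 = 6580 ≡ 1 (mod 153)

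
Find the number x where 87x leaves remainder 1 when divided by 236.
19

gcd(87, 236) = 1, so the inverse exists.
Extended Euclidean algorithm on (236, 87):
236 = 2 × 87 + 62  ⟹  62 = (1)·236 + (-2)·87
87 = 1 × 62 + 25  ⟹  25 = (-1)·236 + (3)·87
62 = 2 × 25 + 12  ⟹  12 = (3)·236 + (-8)·87
25 = 2 × 12 + 1  ⟹  1 = (-7)·236 + (19)·87
So (19)·87 ≡ 1 (mod 236), i.e. 87^(-1) ≡ 19 (mod 236).
Check: 87 × 19 = 1653 ≡ 1 (mod 236)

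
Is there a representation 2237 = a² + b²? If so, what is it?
11² + 46² (a=11, b=46)

Factorization: 2237 = 2237
By Fermat: n is sum of two squares iff every prime p ≡ 3 (mod 4) appears to even power.
All primes ≡ 3 (mod 4) appear to even power.
Search a = 0, 1, 2, … for 2237 - a² a perfect square: first hit at a = 11: 2237 - 121 = 2116 = 46².
2237 = 11² + 46² = 121 + 2116 ✓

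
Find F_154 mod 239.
89

Matrix identity: Q^n = [[F_(n+1), F_n], [F_n, F_(n-1)]] with Q = [[1,1],[1,0]].
n = 154 = 10011010₂. Square-and-multiply, entries mod 239:
Q^1 = [[1,1],[1,0]]
Q^2 = (Q^1)² = [[2,1],[1,1]]
Q^4 = (Q^2)² = [[5,3],[3,2]]
Q^9 = (Q^4)²·Q = [[55,34],[34,21]]
Q^19 = (Q^9)²·Q = [[73,118],[118,194]]
Q^38 = (Q^19)² = [[133,197],[197,175]]
Q^77 = (Q^38)²·Q = [[64,94],[94,209]]
Q^154 = (Q^77)² = [[26,89],[89,176]]
F_154 mod 239 = Q^154[0][1] = 89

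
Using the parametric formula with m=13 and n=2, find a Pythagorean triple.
(165, 52, 173)

Euclid's formula: a = m² - n², b = 2mn, c = m² + n²
m = 13, n = 2
a = 13² - 2² = 169 - 4 = 165
b = 2 × 13 × 2 = 52
c = 13² + 2² = 169 + 4 = 173
Verification: 165² + 52² = 27225 + 2704 = 29929 = 173² ✓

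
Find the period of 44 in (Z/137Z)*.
68

137 is prime, so ord(44) divides φ(137) = 136.
Divisors of 136: 1, 2, 4, 8, 17, 34, 68, 136.
Repeated squaring: 44^1 ≡ 44, 44^2 ≡ 18, 44^4 ≡ 50, 44^8 ≡ 34, 44^16 ≡ 60, 44^32 ≡ 38, 44^64 ≡ 74, 44^128 ≡ 133 (mod 137).
Test 44^d mod 137 for each divisor d in increasing order:
44^1 ≡ 44
44^2 ≡ 18
44^4 ≡ 50
44^8 ≡ 34
44^17 = 44^16·44^1 ≡ 37
44^34 = 44^32·44^2 ≡ 136
44^68 = 44^64·44^4 ≡ 1  ← first divisor giving 1
The order is 68.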